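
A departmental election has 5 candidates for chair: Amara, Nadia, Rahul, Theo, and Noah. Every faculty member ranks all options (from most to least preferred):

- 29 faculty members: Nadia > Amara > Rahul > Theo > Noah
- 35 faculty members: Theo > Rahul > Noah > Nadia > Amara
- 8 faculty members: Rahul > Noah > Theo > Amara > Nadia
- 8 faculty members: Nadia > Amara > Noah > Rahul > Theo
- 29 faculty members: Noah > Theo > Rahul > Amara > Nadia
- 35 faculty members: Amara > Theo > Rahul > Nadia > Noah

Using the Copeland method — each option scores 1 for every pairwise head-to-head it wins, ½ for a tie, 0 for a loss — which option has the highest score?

Amara: ties Nadia, Rahul, Theo, and Noah → score 2.
Nadia: ties Amara and Noah; loses to Rahul and Theo → score 1.
Rahul: beats Nadia and Noah; ties Amara; loses to Theo → score 2.5.
Theo: beats Nadia, Rahul, and Noah; ties Amara → score 3.5.
Noah: ties Amara and Nadia; loses to Rahul and Theo → score 1.
Theo has the best pairwise record.

Theo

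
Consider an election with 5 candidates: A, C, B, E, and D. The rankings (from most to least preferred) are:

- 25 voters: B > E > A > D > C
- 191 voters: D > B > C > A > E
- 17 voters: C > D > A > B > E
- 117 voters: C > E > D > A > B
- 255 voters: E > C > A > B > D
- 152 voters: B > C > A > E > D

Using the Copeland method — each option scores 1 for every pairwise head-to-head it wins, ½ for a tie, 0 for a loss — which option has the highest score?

A: beats B and D; loses to C and E → score 2.
C: beats A, B, E, and D → score 4.
B: beats E and D; loses to A and C → score 2.
E: beats A and D; loses to C and B → score 2.
D: loses to A, C, B, and E → score 0.
C has the best pairwise record.

C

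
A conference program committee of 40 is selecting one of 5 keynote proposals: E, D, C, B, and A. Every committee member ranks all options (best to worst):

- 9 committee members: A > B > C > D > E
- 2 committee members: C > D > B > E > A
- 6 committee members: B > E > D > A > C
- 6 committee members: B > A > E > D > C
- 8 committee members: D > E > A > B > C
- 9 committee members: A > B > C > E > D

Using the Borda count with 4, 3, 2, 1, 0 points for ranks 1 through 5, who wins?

E: 9·0 + 2·1 + 6·3 + 6·2 + 8·3 + 9·1 = 65
D: 9·1 + 2·3 + 6·2 + 6·1 + 8·4 + 9·0 = 65
C: 9·2 + 2·4 + 6·0 + 6·0 + 8·0 + 9·2 = 44
B: 9·3 + 2·2 + 6·4 + 6·4 + 8·1 + 9·3 = 114
A: 9·4 + 2·0 + 6·1 + 6·3 + 8·2 + 9·4 = 112
B has the highest Borda score (114).

B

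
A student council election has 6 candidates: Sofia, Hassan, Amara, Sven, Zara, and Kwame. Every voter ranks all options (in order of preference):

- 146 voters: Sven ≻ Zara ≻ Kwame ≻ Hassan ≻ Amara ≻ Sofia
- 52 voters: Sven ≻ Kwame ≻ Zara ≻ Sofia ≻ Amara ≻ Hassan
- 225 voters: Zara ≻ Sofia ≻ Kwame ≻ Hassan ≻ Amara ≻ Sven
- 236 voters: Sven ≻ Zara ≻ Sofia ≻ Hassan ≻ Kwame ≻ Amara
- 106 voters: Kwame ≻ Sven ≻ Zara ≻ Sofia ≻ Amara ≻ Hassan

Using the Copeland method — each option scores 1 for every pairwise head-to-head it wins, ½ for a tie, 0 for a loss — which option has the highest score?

Sofia: beats Hassan, Amara, and Kwame; loses to Sven and Zara → score 3.
Hassan: beats Amara; loses to Sofia, Sven, Zara, and Kwame → score 1.
Amara: loses to Sofia, Hassan, Sven, Zara, and Kwame → score 0.
Sven: beats Sofia, Hassan, Amara, Zara, and Kwame → score 5.
Zara: beats Sofia, Hassan, Amara, and Kwame; loses to Sven → score 4.
Kwame: beats Hassan and Amara; loses to Sofia, Sven, and Zara → score 2.
Sven has the best pairwise record.

Sven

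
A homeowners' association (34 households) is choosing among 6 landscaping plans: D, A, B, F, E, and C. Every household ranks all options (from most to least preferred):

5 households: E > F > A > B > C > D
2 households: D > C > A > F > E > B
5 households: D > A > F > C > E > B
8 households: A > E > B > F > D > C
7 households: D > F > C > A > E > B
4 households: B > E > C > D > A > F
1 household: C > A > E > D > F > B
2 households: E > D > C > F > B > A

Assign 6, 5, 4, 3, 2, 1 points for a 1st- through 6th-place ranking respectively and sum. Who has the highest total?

A

D: 5·1 + 2·6 + 5·6 + 8·2 + 7·6 + 4·3 + 1·3 + 2·5 = 130
A: 5·4 + 2·4 + 5·5 + 8·6 + 7·3 + 4·2 + 1·5 + 2·1 = 137
B: 5·3 + 2·1 + 5·1 + 8·4 + 7·1 + 4·6 + 1·1 + 2·2 = 90
F: 5·5 + 2·3 + 5·4 + 8·3 + 7·5 + 4·1 + 1·2 + 2·3 = 122
E: 5·6 + 2·2 + 5·2 + 8·5 + 7·2 + 4·5 + 1·4 + 2·6 = 134
C: 5·2 + 2·5 + 5·3 + 8·1 + 7·4 + 4·4 + 1·6 + 2·4 = 101
A has the highest Borda score (137).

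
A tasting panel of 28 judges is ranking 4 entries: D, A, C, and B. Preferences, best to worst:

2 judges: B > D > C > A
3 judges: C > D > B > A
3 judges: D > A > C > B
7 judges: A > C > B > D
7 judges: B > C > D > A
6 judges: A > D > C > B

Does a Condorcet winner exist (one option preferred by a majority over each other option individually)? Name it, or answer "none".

none

Checking pairwise contests:
C beats D 17–11.
D beats A 15–13.
A beats C 16–12.
A beats B 16–12.
Every option loses at least one head-to-head, so there is no Condorcet winner.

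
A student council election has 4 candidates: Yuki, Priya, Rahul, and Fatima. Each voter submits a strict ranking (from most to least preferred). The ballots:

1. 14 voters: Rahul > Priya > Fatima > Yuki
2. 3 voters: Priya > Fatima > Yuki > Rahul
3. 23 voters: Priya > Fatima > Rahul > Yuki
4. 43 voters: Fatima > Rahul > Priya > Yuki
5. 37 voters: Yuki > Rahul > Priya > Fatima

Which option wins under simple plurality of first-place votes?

Fatima

First-place votes: Yuki 37, Priya 26, Rahul 14, Fatima 43.
Fatima has the most first-place votes.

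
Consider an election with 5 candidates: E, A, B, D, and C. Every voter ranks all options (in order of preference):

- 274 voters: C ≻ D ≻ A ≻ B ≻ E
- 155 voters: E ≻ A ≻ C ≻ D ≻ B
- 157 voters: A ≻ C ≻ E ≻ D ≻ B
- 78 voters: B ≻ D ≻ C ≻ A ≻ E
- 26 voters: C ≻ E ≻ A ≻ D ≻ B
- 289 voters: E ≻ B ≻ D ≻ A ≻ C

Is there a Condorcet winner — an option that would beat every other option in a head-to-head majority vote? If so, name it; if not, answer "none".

Checking pairwise contests:
A beats E 509–470.
D beats A 641–338.
E beats B 627–352.
E beats D 627–352.
A beats C 601–378.
Every option loses at least one head-to-head, so there is no Condorcet winner.

none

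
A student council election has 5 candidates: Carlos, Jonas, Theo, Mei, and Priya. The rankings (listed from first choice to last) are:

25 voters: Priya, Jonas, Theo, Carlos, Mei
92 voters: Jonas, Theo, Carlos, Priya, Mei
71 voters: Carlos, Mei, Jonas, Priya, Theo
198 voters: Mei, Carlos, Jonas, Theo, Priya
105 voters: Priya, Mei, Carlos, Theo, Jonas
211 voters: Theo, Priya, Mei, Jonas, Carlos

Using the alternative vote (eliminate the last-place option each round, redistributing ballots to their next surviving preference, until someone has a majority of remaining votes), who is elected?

Round 1: Carlos 71, Jonas 92, Theo 211, Mei 198, Priya 130. Eliminate Carlos.
Round 2: Jonas 92, Theo 211, Mei 269, Priya 130. Eliminate Jonas.
Round 3: Theo 303, Mei 269, Priya 130. Eliminate Priya.
Round 4: Theo 328, Mei 374. Mei has a majority.

Mei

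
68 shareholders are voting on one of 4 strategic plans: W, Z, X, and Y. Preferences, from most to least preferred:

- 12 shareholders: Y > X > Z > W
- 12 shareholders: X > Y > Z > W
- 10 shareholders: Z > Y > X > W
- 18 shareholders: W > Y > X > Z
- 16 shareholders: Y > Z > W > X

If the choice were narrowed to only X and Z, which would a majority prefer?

Voters preferring X to Z: 42; preferring Z to X: 26.
X wins the head-to-head.

X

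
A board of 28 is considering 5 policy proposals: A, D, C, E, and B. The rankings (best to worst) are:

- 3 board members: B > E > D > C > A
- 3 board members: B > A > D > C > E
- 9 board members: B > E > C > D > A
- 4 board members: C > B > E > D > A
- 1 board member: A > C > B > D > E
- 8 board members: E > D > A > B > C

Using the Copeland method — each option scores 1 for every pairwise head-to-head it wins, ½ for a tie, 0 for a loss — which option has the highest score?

A: loses to D, C, E, and B → score 0.
D: beats A; ties C; loses to E and B → score 1.5.
C: beats A; ties D; loses to E and B → score 1.5.
E: beats A, D, and C; loses to B → score 3.
B: beats A, D, C, and E → score 4.
B has the best pairwise record.

B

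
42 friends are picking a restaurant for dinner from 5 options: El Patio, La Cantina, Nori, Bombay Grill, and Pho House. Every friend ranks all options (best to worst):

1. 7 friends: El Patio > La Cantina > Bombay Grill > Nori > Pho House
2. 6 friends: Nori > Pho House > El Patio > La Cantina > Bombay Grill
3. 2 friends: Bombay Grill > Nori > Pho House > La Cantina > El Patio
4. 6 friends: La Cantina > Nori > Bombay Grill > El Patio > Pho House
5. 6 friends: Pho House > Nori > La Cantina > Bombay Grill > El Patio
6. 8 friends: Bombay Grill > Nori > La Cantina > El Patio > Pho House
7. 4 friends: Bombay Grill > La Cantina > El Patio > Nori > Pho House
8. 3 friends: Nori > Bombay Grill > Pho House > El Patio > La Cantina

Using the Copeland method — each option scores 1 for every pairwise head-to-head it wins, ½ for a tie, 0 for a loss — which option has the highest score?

Nori

El Patio: beats Pho House; loses to La Cantina, Nori, and Bombay Grill → score 1.
La Cantina: beats El Patio, Bombay Grill, and Pho House; loses to Nori → score 3.
Nori: beats El Patio, La Cantina, and Pho House; ties Bombay Grill → score 3.5.
Bombay Grill: beats El Patio and Pho House; ties Nori; loses to La Cantina → score 2.5.
Pho House: loses to El Patio, La Cantina, Nori, and Bombay Grill → score 0.
Nori has the best pairwise record.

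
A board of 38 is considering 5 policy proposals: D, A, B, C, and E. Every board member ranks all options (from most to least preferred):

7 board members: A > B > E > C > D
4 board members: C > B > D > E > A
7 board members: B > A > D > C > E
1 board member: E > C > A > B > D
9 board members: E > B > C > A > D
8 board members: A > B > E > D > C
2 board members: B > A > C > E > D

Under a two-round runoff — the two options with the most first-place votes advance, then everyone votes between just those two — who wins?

A

Round 1 first-place votes: D 0, A 15, B 9, C 4, E 10.
A and E advance.
Runoff: A is preferred to E by 24 voters; E by 14.
A wins the runoff.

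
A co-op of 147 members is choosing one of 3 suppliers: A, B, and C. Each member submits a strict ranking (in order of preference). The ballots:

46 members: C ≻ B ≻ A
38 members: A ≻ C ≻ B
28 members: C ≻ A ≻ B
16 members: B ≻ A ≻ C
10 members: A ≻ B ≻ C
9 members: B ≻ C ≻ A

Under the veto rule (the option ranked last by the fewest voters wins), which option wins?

C

Last-place votes: A 55, B 66, C 26.
C is ranked last by the fewest voters, so C wins.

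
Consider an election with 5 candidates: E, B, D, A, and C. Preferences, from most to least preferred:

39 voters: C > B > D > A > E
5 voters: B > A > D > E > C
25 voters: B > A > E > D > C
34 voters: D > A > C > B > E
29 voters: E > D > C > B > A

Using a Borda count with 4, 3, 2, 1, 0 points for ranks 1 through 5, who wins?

D

E: 39·0 + 5·1 + 25·2 + 34·0 + 29·4 = 171
B: 39·3 + 5·4 + 25·4 + 34·1 + 29·1 = 300
D: 39·2 + 5·2 + 25·1 + 34·4 + 29·3 = 336
A: 39·1 + 5·3 + 25·3 + 34·3 + 29·0 = 231
C: 39·4 + 5·0 + 25·0 + 34·2 + 29·2 = 282
D has the highest Borda score (336).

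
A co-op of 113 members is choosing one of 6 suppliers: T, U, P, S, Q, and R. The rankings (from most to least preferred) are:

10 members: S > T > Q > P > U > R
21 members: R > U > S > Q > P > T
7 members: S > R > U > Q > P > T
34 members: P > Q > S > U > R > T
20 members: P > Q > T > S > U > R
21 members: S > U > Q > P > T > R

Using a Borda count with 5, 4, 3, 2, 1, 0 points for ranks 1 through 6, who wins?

T: 10·4 + 21·0 + 7·0 + 34·0 + 20·3 + 21·1 = 121
U: 10·1 + 21·4 + 7·3 + 34·2 + 20·1 + 21·4 = 287
P: 10·2 + 21·1 + 7·1 + 34·5 + 20·5 + 21·2 = 360
S: 10·5 + 21·3 + 7·5 + 34·3 + 20·2 + 21·5 = 395
Q: 10·3 + 21·2 + 7·2 + 34·4 + 20·4 + 21·3 = 365
R: 10·0 + 21·5 + 7·4 + 34·1 + 20·0 + 21·0 = 167
S has the highest Borda score (395).

S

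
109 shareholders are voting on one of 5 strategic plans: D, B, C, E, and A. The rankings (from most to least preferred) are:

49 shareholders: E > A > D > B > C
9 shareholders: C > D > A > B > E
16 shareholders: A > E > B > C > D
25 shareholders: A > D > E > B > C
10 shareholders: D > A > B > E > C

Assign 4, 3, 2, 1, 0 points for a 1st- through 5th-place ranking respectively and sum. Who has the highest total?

A

D: 49·2 + 9·3 + 16·0 + 25·3 + 10·4 = 240
B: 49·1 + 9·1 + 16·2 + 25·1 + 10·2 = 135
C: 49·0 + 9·4 + 16·1 + 25·0 + 10·0 = 52
E: 49·4 + 9·0 + 16·3 + 25·2 + 10·1 = 304
A: 49·3 + 9·2 + 16·4 + 25·4 + 10·3 = 359
A has the highest Borda score (359).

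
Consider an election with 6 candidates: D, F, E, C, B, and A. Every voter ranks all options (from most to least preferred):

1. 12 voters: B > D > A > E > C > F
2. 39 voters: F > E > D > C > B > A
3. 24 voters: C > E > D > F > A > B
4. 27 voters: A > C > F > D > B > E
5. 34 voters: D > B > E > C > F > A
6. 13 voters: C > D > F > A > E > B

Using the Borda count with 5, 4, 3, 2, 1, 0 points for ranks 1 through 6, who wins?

D

D: 12·4 + 39·3 + 24·3 + 27·2 + 34·5 + 13·4 = 513
F: 12·0 + 39·5 + 24·2 + 27·3 + 34·1 + 13·3 = 397
E: 12·2 + 39·4 + 24·4 + 27·0 + 34·3 + 13·1 = 391
C: 12·1 + 39·2 + 24·5 + 27·4 + 34·2 + 13·5 = 451
B: 12·5 + 39·1 + 24·0 + 27·1 + 34·4 + 13·0 = 262
A: 12·3 + 39·0 + 24·1 + 27·5 + 34·0 + 13·2 = 221
D has the highest Borda score (513).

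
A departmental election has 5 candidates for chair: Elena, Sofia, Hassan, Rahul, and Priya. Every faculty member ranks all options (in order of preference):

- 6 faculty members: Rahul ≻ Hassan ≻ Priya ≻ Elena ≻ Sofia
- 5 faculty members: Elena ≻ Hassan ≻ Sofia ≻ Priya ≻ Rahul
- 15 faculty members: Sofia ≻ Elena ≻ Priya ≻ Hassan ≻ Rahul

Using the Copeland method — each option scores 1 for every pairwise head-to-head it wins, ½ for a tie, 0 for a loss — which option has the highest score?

Sofia

Elena: beats Hassan, Rahul, and Priya; loses to Sofia → score 3.
Sofia: beats Elena, Hassan, Rahul, and Priya → score 4.
Hassan: beats Rahul; loses to Elena, Sofia, and Priya → score 1.
Rahul: loses to Elena, Sofia, Hassan, and Priya → score 0.
Priya: beats Hassan and Rahul; loses to Elena and Sofia → score 2.
Sofia has the best pairwise record.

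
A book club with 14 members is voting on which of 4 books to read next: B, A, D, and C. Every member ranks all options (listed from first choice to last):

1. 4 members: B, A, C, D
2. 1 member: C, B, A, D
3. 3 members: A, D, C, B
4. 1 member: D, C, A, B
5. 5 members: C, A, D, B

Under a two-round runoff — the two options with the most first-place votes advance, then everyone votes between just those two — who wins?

C

Round 1 first-place votes: B 4, A 3, D 1, C 6.
C and B advance.
Runoff: C is preferred to B by 10 voters; B by 4.
C wins the runoff.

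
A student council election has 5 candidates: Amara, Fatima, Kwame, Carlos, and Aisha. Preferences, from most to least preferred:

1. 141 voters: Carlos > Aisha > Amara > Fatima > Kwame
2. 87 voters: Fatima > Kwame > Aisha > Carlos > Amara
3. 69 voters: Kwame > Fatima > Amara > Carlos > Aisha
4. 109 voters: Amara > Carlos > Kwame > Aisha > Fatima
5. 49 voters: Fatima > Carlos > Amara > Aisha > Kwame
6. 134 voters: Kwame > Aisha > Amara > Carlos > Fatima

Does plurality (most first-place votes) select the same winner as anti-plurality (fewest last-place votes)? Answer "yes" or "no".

Plurality — first-place votes: Amara 109, Fatima 136, Kwame 203, Carlos 141, Aisha 0. Winner: Kwame.
Anti-plurality — last-place votes: Amara 87, Fatima 243, Kwame 190, Carlos 0, Aisha 69. Winner: Carlos.
The two methods disagree.

no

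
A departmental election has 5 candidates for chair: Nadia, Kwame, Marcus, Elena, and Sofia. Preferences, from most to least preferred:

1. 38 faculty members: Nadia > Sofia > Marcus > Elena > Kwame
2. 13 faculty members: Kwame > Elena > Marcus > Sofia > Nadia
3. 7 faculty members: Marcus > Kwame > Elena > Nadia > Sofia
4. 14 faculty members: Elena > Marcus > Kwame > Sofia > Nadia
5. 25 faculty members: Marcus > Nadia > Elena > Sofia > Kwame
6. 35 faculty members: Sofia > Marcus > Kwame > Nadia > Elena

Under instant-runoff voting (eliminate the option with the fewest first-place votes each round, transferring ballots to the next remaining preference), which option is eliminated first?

Kwame

Round 1: Nadia 38, Kwame 13, Marcus 32, Elena 14, Sofia 35. Eliminate Kwame.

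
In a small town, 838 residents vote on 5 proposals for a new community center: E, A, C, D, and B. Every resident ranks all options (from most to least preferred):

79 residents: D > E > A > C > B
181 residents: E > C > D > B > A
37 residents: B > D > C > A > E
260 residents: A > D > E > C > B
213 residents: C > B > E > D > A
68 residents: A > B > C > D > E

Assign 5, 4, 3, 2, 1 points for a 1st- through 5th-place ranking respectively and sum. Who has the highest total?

C

E: 79·4 + 181·5 + 37·1 + 260·3 + 213·3 + 68·1 = 2745
A: 79·3 + 181·1 + 37·2 + 260·5 + 213·1 + 68·5 = 2345
C: 79·2 + 181·4 + 37·3 + 260·2 + 213·5 + 68·3 = 2782
D: 79·5 + 181·3 + 37·4 + 260·4 + 213·2 + 68·2 = 2688
B: 79·1 + 181·2 + 37·5 + 260·1 + 213·4 + 68·4 = 2010
C has the highest Borda score (2782).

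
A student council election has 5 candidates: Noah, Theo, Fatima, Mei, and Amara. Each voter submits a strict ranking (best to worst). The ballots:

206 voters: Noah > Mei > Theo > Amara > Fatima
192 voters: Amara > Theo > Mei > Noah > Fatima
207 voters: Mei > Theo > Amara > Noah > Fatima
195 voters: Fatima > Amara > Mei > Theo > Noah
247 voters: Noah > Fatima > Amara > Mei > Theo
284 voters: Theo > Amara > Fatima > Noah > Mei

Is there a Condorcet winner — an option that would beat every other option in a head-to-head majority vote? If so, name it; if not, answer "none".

Checking pairwise contests:
Theo beats Noah 878–453.
Mei beats Theo 855–476.
Noah beats Fatima 852–479.
Noah beats Mei 737–594.
Theo beats Amara 697–634.
Every option loses at least one head-to-head, so there is no Condorcet winner.

none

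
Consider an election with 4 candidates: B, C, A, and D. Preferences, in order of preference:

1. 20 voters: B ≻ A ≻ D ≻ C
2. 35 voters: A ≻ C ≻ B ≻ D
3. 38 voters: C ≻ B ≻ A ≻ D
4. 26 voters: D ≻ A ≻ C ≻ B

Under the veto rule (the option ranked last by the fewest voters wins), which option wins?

Last-place votes: B 26, C 20, A 0, D 73.
A is ranked last by the fewest voters, so A wins.

A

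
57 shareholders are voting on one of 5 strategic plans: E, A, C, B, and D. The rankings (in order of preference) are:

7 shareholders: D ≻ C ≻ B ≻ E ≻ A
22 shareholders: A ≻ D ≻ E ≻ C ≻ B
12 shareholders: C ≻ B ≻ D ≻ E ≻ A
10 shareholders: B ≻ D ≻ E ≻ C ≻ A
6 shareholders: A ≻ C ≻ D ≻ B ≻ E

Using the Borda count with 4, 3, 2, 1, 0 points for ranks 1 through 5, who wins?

E: 7·1 + 22·2 + 12·1 + 10·2 + 6·0 = 83
A: 7·0 + 22·4 + 12·0 + 10·0 + 6·4 = 112
C: 7·3 + 22·1 + 12·4 + 10·1 + 6·3 = 119
B: 7·2 + 22·0 + 12·3 + 10·4 + 6·1 = 96
D: 7·4 + 22·3 + 12·2 + 10·3 + 6·2 = 160
D has the highest Borda score (160).

D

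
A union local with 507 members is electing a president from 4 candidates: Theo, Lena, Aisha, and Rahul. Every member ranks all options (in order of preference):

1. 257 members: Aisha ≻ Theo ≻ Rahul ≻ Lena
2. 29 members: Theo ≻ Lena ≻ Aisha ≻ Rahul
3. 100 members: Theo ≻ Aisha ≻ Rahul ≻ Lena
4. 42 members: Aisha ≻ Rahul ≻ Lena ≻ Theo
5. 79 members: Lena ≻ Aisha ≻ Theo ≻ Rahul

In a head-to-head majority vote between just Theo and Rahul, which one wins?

Voters preferring Theo to Rahul: 465; preferring Rahul to Theo: 42.
Theo wins the head-to-head.

Theo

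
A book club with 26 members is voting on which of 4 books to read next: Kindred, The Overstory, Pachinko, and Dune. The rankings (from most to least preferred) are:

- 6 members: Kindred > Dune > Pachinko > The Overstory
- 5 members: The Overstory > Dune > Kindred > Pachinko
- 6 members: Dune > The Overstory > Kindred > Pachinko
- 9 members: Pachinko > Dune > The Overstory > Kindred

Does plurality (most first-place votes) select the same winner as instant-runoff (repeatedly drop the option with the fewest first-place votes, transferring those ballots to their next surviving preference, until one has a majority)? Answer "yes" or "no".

no

Plurality — first-place votes: Kindred 6, The Overstory 5, Pachinko 9, Dune 6. Winner: Pachinko.
Instant-runoff — R1 Kindred 6, The Overstory 5, Pachinko 9, Dune 6 (The Overstory out); R2 Kindred 6, Pachinko 9, Dune 11 (Kindred out); R3 Pachinko 9, Dune 17 (Dune winner). Winner: Dune.
The two methods disagree.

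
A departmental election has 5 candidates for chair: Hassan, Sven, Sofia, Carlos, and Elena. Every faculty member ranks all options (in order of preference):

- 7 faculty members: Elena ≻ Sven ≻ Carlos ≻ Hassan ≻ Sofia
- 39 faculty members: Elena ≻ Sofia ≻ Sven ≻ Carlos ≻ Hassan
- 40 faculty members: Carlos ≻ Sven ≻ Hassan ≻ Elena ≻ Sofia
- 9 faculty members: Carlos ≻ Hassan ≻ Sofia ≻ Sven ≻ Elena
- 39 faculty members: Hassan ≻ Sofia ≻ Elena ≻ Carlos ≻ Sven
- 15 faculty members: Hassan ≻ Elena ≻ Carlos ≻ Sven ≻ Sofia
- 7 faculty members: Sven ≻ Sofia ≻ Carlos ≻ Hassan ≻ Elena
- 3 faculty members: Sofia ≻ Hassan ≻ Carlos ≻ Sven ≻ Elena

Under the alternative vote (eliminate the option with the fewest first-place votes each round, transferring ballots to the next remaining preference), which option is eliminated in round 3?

Round 1: Hassan 54, Sven 7, Sofia 3, Carlos 49, Elena 46. Eliminate Sofia.
Round 2: Hassan 57, Sven 7, Carlos 49, Elena 46. Eliminate Sven.
Round 3: Hassan 57, Carlos 56, Elena 46. Eliminate Elena.

Elena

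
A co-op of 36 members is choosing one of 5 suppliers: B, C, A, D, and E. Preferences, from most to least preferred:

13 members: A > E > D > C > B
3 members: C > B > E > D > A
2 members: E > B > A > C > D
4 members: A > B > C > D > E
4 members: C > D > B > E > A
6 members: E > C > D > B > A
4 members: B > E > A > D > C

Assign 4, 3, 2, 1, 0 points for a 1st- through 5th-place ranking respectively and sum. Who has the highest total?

E

B: 13·0 + 3·3 + 2·3 + 4·3 + 4·2 + 6·1 + 4·4 = 57
C: 13·1 + 3·4 + 2·1 + 4·2 + 4·4 + 6·3 + 4·0 = 69
A: 13·4 + 3·0 + 2·2 + 4·4 + 4·0 + 6·0 + 4·2 = 80
D: 13·2 + 3·1 + 2·0 + 4·1 + 4·3 + 6·2 + 4·1 = 61
E: 13·3 + 3·2 + 2·4 + 4·0 + 4·1 + 6·4 + 4·3 = 93
E has the highest Borda score (93).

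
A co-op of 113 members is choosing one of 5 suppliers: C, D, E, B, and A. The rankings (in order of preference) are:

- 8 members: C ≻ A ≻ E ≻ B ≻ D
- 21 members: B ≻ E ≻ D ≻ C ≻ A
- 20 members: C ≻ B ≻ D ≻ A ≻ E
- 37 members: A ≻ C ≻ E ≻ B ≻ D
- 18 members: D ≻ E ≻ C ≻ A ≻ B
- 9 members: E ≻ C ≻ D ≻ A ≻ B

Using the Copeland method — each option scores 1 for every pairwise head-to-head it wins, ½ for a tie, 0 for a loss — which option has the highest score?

C: beats D, E, B, and A → score 4.
D: beats A; loses to C, E, and B → score 1.
E: beats D and B; loses to C and A → score 2.
B: beats D; loses to C, E, and A → score 1.
A: beats E and B; loses to C and D → score 2.
C has the best pairwise record.

C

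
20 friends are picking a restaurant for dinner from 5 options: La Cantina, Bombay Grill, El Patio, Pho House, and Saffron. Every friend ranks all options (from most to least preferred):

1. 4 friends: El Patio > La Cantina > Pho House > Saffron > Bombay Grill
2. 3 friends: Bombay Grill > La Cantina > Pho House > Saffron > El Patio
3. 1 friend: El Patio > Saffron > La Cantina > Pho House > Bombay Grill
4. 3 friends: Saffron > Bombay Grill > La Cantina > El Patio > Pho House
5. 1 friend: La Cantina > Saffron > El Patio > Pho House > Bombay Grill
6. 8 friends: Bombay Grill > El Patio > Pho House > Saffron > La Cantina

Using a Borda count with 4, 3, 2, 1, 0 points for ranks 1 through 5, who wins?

La Cantina: 4·3 + 3·3 + 1·2 + 3·2 + 1·4 + 8·0 = 33
Bombay Grill: 4·0 + 3·4 + 1·0 + 3·3 + 1·0 + 8·4 = 53
El Patio: 4·4 + 3·0 + 1·4 + 3·1 + 1·2 + 8·3 = 49
Pho House: 4·2 + 3·2 + 1·1 + 3·0 + 1·1 + 8·2 = 32
Saffron: 4·1 + 3·1 + 1·3 + 3·4 + 1·3 + 8·1 = 33
Bombay Grill has the highest Borda score (53).

Bombay Grill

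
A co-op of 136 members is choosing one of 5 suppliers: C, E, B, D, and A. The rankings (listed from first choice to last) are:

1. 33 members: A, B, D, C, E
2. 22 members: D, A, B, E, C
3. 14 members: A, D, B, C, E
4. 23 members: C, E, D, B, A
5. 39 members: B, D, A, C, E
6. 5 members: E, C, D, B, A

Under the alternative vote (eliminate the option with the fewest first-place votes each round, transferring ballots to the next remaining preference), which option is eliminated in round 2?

D

Round 1: C 23, E 5, B 39, D 22, A 47. Eliminate E.
Round 2: C 28, B 39, D 22, A 47. Eliminate D.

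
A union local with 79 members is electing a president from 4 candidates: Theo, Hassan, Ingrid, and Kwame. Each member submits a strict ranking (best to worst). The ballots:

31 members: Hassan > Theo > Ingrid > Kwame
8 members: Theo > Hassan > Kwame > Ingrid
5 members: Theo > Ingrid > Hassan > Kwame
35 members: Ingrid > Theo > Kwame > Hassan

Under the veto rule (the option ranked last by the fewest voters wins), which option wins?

Theo

Last-place votes: Theo 0, Hassan 35, Ingrid 8, Kwame 36.
Theo is ranked last by the fewest voters, so Theo wins.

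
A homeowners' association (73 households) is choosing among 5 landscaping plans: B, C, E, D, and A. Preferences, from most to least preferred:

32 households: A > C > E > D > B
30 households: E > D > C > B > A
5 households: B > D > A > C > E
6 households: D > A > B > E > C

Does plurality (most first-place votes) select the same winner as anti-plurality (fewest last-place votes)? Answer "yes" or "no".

Plurality — first-place votes: B 5, C 0, E 30, D 6, A 32. Winner: A.
Anti-plurality — last-place votes: B 32, C 6, E 5, D 0, A 30. Winner: D.
The two methods disagree.

no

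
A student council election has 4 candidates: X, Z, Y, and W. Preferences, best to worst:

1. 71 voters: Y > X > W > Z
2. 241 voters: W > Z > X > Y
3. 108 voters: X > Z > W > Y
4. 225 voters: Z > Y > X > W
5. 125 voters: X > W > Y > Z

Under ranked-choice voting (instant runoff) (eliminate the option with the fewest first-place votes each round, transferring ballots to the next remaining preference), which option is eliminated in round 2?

Z

Round 1: X 233, Z 225, Y 71, W 241. Eliminate Y.
Round 2: X 304, Z 225, W 241. Eliminate Z.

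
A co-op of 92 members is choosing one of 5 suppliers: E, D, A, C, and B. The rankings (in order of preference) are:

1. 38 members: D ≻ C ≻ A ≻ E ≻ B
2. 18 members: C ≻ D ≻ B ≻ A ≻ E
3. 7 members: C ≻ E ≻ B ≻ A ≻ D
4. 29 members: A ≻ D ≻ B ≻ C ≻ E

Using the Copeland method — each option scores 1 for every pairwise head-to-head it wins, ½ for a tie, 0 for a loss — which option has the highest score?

D

E: loses to D, A, C, and B → score 0.
D: beats E, A, C, and B → score 4.
A: beats E and B; loses to D and C → score 2.
C: beats E, A, and B; loses to D → score 3.
B: beats E; loses to D, A, and C → score 1.
D has the best pairwise record.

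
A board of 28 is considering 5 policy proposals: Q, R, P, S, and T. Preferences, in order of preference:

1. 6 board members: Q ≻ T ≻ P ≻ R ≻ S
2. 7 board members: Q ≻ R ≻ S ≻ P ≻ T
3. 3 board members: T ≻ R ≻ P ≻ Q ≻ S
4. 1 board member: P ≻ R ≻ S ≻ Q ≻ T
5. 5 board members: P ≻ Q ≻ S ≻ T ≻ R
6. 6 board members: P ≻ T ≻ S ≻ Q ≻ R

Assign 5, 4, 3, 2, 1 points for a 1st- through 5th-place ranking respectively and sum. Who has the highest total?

Q

Q: 6·5 + 7·5 + 3·2 + 1·2 + 5·4 + 6·2 = 105
R: 6·2 + 7·4 + 3·4 + 1·4 + 5·1 + 6·1 = 67
P: 6·3 + 7·2 + 3·3 + 1·5 + 5·5 + 6·5 = 101
S: 6·1 + 7·3 + 3·1 + 1·3 + 5·3 + 6·3 = 66
T: 6·4 + 7·1 + 3·5 + 1·1 + 5·2 + 6·4 = 81
Q has the highest Borda score (105).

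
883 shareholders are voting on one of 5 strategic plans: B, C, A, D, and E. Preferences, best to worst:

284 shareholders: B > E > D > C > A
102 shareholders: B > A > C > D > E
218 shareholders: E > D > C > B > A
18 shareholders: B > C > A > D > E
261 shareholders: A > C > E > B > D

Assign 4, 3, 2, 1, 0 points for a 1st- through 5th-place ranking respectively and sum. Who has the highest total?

E

B: 284·4 + 102·4 + 218·1 + 18·4 + 261·1 = 2095
C: 284·1 + 102·2 + 218·2 + 18·3 + 261·3 = 1761
A: 284·0 + 102·3 + 218·0 + 18·2 + 261·4 = 1386
D: 284·2 + 102·1 + 218·3 + 18·1 + 261·0 = 1342
E: 284·3 + 102·0 + 218·4 + 18·0 + 261·2 = 2246
E has the highest Borda score (2246).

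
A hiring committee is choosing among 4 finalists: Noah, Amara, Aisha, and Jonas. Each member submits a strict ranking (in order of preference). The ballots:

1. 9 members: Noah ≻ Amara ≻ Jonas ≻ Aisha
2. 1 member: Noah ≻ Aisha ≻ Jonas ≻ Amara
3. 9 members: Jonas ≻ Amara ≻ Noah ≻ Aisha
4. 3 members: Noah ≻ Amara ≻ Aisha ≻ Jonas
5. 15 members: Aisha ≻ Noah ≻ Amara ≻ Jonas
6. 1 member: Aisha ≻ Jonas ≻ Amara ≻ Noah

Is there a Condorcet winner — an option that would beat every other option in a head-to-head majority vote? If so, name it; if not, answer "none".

Noah

Noah vs Amara: 28–10 for Noah.
Noah vs Aisha: 22–16 for Noah.
Noah vs Jonas: 28–10 for Noah.
Noah beats every other option head-to-head.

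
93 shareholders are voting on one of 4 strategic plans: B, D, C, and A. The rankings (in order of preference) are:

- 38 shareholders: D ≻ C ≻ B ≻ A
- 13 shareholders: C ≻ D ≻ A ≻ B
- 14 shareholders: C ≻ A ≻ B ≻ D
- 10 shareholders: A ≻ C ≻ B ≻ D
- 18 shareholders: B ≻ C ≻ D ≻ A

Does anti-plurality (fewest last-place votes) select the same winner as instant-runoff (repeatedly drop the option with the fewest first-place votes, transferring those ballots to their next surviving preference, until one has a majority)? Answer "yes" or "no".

Anti-plurality — last-place votes: B 13, D 24, C 0, A 56. Winner: C.
Instant-runoff — R1 B 18, D 38, C 27, A 10 (A out); R2 B 18, D 38, C 37 (B out); R3 D 38, C 55 (C winner). Winner: C.
The two methods agree.

yes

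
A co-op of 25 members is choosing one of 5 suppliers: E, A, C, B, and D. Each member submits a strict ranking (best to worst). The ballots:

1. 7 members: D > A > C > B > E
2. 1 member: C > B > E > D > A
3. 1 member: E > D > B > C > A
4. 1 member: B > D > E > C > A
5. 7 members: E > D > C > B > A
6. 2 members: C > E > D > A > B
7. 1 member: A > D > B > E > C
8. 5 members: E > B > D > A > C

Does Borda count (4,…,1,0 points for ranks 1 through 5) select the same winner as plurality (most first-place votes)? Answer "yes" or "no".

no

Borda — scores: E 63, A 32, C 42, B 40, D 73. Winner: D.
Plurality — first-place votes: E 13, A 1, C 3, B 1, D 7. Winner: E.
The two methods disagree.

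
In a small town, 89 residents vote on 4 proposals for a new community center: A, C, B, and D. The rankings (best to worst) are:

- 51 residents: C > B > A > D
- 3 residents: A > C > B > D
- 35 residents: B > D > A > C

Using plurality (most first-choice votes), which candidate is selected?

C

First-place votes: A 3, C 51, B 35, D 0.
C has the most first-place votes.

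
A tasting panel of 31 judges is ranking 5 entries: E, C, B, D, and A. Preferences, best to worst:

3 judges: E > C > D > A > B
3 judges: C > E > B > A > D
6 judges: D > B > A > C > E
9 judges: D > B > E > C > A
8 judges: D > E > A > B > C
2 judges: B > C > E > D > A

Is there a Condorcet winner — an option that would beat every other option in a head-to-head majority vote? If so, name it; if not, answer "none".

D

D vs E: 23–8 for D.
D vs C: 23–8 for D.
D vs B: 26–5 for D.
D vs A: 28–3 for D.
D beats every other option head-to-head.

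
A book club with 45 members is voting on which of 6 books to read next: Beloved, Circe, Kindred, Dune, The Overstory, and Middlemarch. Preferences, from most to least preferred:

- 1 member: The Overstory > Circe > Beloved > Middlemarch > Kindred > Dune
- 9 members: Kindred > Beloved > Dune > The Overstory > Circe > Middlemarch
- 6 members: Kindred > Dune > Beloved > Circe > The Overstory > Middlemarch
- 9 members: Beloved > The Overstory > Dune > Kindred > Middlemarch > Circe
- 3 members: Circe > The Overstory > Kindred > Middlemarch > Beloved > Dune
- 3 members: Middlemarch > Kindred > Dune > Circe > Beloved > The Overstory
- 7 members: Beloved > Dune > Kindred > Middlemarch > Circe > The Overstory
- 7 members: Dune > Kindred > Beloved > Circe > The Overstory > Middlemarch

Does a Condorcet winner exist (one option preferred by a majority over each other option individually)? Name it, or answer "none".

none

Checking pairwise contests:
Kindred beats Beloved 28–17.
Beloved beats Circe 38–7.
Dune beats Kindred 23–22.
Beloved beats Dune 29–16.
Beloved beats The Overstory 41–4.
Beloved beats Middlemarch 39–6.
Every option loses at least one head-to-head, so there is no Condorcet winner.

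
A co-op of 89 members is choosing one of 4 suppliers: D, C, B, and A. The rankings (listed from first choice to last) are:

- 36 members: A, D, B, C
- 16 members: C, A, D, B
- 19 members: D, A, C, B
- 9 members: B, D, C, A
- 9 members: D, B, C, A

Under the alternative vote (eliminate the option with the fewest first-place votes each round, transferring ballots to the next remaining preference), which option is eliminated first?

B

Round 1: D 28, C 16, B 9, A 36. Eliminate B.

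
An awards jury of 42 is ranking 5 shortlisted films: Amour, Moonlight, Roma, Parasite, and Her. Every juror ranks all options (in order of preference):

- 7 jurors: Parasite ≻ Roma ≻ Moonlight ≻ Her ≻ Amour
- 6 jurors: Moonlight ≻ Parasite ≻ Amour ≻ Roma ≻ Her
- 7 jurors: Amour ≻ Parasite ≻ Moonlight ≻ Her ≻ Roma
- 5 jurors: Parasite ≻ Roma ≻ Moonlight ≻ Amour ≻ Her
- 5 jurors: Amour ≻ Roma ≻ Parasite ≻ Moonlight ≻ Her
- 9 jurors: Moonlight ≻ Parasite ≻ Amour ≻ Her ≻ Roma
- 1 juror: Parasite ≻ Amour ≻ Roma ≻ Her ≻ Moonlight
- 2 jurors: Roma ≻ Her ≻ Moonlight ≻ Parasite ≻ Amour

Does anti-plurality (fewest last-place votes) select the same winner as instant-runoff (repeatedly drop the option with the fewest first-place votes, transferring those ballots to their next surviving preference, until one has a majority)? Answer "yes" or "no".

yes

Anti-plurality — last-place votes: Amour 9, Moonlight 1, Roma 16, Parasite 0, Her 16. Winner: Parasite.
Instant-runoff — R1 Amour 12, Moonlight 15, Roma 2, Parasite 13, Her 0 (Her out); R2 Amour 12, Moonlight 15, Roma 2, Parasite 13 (Roma out); R3 Amour 12, Moonlight 17, Parasite 13 (Amour out); R4 Moonlight 17, Parasite 25 (Parasite winner). Winner: Parasite.
The two methods agree.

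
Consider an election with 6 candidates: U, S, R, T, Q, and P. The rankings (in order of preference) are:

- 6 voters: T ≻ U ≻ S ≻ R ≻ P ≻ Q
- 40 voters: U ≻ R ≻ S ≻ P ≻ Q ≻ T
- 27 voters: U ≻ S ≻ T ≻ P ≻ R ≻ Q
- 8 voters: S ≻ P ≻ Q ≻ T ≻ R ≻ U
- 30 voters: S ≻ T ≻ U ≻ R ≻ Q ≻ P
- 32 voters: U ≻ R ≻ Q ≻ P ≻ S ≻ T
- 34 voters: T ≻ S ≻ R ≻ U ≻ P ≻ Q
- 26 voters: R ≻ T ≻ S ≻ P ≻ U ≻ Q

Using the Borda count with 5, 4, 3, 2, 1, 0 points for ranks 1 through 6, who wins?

U: 6·4 + 40·5 + 27·5 + 8·0 + 30·3 + 32·5 + 34·2 + 26·1 = 703
S: 6·3 + 40·3 + 27·4 + 8·5 + 30·5 + 32·1 + 34·4 + 26·3 = 682
R: 6·2 + 40·4 + 27·1 + 8·1 + 30·2 + 32·4 + 34·3 + 26·5 = 627
T: 6·5 + 40·0 + 27·3 + 8·2 + 30·4 + 32·0 + 34·5 + 26·4 = 521
Q: 6·0 + 40·1 + 27·0 + 8·3 + 30·1 + 32·3 + 34·0 + 26·0 = 190
P: 6·1 + 40·2 + 27·2 + 8·4 + 30·0 + 32·2 + 34·1 + 26·2 = 322
U has the highest Borda score (703).

U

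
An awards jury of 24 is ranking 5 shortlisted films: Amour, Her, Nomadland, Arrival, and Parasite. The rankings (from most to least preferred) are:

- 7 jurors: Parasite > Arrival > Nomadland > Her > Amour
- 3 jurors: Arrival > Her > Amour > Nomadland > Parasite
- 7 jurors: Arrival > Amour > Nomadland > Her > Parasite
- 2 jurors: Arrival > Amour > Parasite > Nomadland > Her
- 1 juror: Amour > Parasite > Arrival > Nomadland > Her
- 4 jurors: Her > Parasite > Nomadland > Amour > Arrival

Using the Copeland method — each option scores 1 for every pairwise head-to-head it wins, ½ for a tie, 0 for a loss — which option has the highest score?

Amour: beats Nomadland and Parasite; loses to Her and Arrival → score 2.
Her: beats Amour and Parasite; loses to Nomadland and Arrival → score 2.
Nomadland: beats Her; loses to Amour, Arrival, and Parasite → score 1.
Arrival: beats Amour, Her, and Nomadland; ties Parasite → score 3.5.
Parasite: beats Nomadland; ties Arrival; loses to Amour and Her → score 1.5.
Arrival has the best pairwise record.

Arrival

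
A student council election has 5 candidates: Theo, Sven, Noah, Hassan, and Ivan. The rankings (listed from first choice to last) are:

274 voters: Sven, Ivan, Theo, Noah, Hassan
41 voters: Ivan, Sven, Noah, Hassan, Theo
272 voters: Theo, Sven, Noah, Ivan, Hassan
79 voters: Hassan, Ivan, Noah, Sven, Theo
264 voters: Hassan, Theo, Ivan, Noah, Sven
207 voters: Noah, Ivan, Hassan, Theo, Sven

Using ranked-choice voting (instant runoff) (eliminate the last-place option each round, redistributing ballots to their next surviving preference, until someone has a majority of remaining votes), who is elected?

Sven

Round 1: Theo 272, Sven 274, Noah 207, Hassan 343, Ivan 41. Eliminate Ivan.
Round 2: Theo 272, Sven 315, Noah 207, Hassan 343. Eliminate Noah.
Round 3: Theo 272, Sven 315, Hassan 550. Eliminate Theo.
Round 4: Sven 587, Hassan 550. Sven has a majority.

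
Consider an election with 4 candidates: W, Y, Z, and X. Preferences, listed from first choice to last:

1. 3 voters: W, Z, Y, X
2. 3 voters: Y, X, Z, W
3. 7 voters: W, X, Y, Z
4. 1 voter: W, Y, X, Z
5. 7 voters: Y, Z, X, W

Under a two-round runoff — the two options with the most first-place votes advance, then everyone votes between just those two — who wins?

W

Round 1 first-place votes: W 11, Y 10, Z 0, X 0.
W and Y advance.
Runoff: W is preferred to Y by 11 voters; Y by 10.
W wins the runoff.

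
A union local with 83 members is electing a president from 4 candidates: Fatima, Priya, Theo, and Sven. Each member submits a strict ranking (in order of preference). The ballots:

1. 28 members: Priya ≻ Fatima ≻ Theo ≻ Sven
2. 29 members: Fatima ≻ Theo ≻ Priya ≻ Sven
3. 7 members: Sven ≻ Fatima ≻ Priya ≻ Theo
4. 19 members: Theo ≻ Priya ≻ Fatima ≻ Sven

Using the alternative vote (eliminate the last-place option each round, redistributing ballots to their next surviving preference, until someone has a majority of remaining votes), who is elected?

Round 1: Fatima 29, Priya 28, Theo 19, Sven 7. Eliminate Sven.
Round 2: Fatima 36, Priya 28, Theo 19. Eliminate Theo.
Round 3: Fatima 36, Priya 47. Priya has a majority.

Priya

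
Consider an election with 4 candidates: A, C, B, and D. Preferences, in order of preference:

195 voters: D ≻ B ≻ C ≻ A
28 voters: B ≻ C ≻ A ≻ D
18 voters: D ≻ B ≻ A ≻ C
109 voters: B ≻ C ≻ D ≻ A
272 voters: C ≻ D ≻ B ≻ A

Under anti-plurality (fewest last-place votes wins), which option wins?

Last-place votes: A 576, C 18, B 0, D 28.
B is ranked last by the fewest voters, so B wins.

B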